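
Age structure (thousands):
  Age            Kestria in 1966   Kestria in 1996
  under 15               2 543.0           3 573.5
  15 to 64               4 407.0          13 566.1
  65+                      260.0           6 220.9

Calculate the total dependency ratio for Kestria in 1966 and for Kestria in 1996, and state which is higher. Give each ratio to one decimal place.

Kestria in 1966: 63.6
Kestria in 1996: 72.2
Higher: Kestria in 1996

Kestria in 1966: (2 543.0 + 260.0) / 4 407.0 × 100 = 2 803.0 / 4 407.0 × 100 = 63.6
Kestria in 1996: (3 573.5 + 6 220.9) / 13 566.1 × 100 = 9 794.4 / 13 566.1 × 100 = 72.2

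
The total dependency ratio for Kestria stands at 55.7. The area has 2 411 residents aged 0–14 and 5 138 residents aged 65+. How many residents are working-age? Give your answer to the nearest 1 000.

Working-age: 14 000

Total dependency ratio = (youth + elderly) / working-age × 100
55.7 = (2 411 + 5 138) / W × 100
⇒ 14 000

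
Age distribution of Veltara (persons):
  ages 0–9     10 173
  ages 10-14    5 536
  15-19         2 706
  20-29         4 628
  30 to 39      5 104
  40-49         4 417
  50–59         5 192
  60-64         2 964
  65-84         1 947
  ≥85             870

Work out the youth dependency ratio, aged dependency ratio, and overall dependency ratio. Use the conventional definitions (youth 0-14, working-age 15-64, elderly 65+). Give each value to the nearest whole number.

Youth dependency ratio: 63
Old-age dependency ratio: 11
Total dependency ratio: 74

0–14: 10 173 + 5 536 = 15 709
15–64: 2 706 + 4 628 + 5 104 + 4 417 + 5 192 + 2 964 = 25 011
65+: 1 947 + 870 = 2 817
Youth dependency ratio = 15 709 / 25 011 × 100 = 63
Old-age dependency ratio = 2 817 / 25 011 × 100 = 11
Total dependency ratio = (15 709 + 2 817) / 25 011 × 100 = 18 526 / 25 011 × 100 = 74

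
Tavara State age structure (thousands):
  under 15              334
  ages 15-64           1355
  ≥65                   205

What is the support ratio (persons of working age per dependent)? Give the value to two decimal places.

Support ratio: 2.51

Support ratio = 1355 / (334 + 205) = 1355 / 539 = 2.51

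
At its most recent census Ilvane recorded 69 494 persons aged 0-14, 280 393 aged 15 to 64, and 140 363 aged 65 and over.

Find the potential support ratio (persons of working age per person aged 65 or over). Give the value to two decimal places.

Potential support ratio: 2.00

Potential support ratio = 280 393 / 140 363 = 2.00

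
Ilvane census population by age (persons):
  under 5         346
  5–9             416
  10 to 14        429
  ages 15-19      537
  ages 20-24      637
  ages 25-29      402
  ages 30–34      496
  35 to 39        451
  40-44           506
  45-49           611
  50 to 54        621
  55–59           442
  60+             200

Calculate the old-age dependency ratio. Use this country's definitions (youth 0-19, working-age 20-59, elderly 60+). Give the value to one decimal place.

Old-age dependency ratio: 4.8

0–19: 346 + 416 + 429 + 537 = 1 728
20–59: 637 + 402 + 496 + 451 + 506 + 611 + 621 + 442 = 4 166
60+: 200
Old-age dependency ratio = 200 / 4 166 × 100 = 4.8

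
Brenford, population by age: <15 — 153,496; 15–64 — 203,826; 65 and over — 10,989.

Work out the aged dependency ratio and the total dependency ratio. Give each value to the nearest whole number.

Old-age dependency ratio = 10,989 / 203,826 × 100 = 5
Total dependency ratio = (153,496 + 10,989) / 203,826 × 100 = 164,485 / 203,826 × 100 = 81

Old-age dependency ratio: 5
Total dependency ratio: 81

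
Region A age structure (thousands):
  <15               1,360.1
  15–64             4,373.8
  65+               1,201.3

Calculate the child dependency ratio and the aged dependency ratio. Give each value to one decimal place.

Youth dependency ratio = 1,360.1 / 4,373.8 × 100 = 31.1
Old-age dependency ratio = 1,201.3 / 4,373.8 × 100 = 27.5

Youth dependency ratio: 31.1
Old-age dependency ratio: 27.5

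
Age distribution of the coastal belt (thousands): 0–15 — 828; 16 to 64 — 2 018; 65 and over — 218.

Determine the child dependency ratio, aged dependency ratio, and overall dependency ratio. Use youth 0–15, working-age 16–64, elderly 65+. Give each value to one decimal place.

Youth dependency ratio: 41.0
Old-age dependency ratio: 10.8
Total dependency ratio: 51.8

Youth dependency ratio = 828 / 2 018 × 100 = 41.0
Old-age dependency ratio = 218 / 2 018 × 100 = 10.8
Total dependency ratio = (828 + 218) / 2 018 × 100 = 1 046 / 2 018 × 100 = 51.8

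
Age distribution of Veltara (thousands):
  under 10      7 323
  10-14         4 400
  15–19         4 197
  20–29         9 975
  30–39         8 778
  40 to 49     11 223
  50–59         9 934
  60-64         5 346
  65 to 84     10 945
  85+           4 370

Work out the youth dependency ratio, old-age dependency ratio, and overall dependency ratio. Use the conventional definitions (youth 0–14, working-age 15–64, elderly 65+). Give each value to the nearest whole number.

0–14: 7 323 + 4 400 = 11 723
15–64: 4 197 + 9 975 + 8 778 + 11 223 + 9 934 + 5 346 = 49 453
65+: 10 945 + 4 370 = 15 315
Youth dependency ratio = 11 723 / 49 453 × 100 = 24
Old-age dependency ratio = 15 315 / 49 453 × 100 = 31
Total dependency ratio = (11 723 + 15 315) / 49 453 × 100 = 27 038 / 49 453 × 100 = 55

Youth dependency ratio: 24
Old-age dependency ratio: 31
Total dependency ratio: 55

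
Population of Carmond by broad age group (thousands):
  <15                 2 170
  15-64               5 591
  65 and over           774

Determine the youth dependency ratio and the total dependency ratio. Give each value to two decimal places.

Youth dependency ratio: 38.81
Total dependency ratio: 52.66

Youth dependency ratio = 2 170 / 5 591 × 100 = 38.81
Total dependency ratio = (2 170 + 774) / 5 591 × 100 = 2 944 / 5 591 × 100 = 52.66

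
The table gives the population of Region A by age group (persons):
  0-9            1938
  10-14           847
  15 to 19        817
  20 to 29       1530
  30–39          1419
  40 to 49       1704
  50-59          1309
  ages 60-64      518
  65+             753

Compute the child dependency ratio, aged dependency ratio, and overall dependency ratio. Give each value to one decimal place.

Youth dependency ratio: 38.2
Old-age dependency ratio: 10.3
Total dependency ratio: 48.5

0–14: 1938 + 847 = 2785
15–64: 817 + 1530 + 1419 + 1704 + 1309 + 518 = 7297
65+: 753
Youth dependency ratio = 2785 / 7297 × 100 = 38.2
Old-age dependency ratio = 753 / 7297 × 100 = 10.3
Total dependency ratio = (2785 + 753) / 7297 × 100 = 3538 / 7297 × 100 = 48.5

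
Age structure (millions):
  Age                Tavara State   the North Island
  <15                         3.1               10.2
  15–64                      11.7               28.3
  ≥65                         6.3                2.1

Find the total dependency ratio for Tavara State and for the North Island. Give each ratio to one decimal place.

Tavara State: (3.1 + 6.3) / 11.7 × 100 = 9.4 / 11.7 × 100 = 80.3
the North Island: (10.2 + 2.1) / 28.3 × 100 = 12.3 / 28.3 × 100 = 43.5

Tavara State: 80.3
the North Island: 43.5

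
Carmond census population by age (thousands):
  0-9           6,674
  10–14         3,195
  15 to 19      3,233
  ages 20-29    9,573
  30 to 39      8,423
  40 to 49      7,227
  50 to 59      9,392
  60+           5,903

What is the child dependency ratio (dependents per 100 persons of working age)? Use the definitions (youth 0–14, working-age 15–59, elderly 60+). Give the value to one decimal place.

Youth dependency ratio: 26.1

0–14: 6,674 + 3,195 = 9,869
15–59: 3,233 + 9,573 + 8,423 + 7,227 + 9,392 = 37,848
60+: 5,903
Youth dependency ratio = 9,869 / 37,848 × 100 = 26.1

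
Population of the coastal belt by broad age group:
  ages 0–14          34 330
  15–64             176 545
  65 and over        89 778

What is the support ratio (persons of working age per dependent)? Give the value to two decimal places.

Support ratio = 176 545 / (34 330 + 89 778) = 176 545 / 124 108 = 1.42

Support ratio: 1.42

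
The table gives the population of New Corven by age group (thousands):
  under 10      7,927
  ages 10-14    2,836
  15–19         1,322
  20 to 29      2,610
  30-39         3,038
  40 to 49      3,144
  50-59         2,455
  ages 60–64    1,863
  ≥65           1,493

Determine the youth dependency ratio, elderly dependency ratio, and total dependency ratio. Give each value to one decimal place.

Youth dependency ratio: 74.6
Old-age dependency ratio: 10.3
Total dependency ratio: 84.9

0–14: 7,927 + 2,836 = 10,763
15–64: 1,322 + 2,610 + 3,038 + 3,144 + 2,455 + 1,863 = 14,432
65+: 1,493
Youth dependency ratio = 10,763 / 14,432 × 100 = 74.6
Old-age dependency ratio = 1,493 / 14,432 × 100 = 10.3
Total dependency ratio = (10,763 + 1,493) / 14,432 × 100 = 12,256 / 14,432 × 100 = 84.9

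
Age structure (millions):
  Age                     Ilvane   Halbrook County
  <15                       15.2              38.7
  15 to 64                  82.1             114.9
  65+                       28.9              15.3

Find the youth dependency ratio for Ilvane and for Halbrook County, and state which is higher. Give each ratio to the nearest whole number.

Ilvane: 15.2 / 82.1 × 100 = 19
Halbrook County: 38.7 / 114.9 × 100 = 34

Ilvane: 19
Halbrook County: 34
Higher: Halbrook County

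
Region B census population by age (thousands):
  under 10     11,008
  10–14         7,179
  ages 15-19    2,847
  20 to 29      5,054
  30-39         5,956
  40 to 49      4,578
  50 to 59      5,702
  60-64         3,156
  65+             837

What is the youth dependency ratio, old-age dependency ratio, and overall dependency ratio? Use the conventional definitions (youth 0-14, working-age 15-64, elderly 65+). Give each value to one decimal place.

0–14: 11,008 + 7,179 = 18,187
15–64: 2,847 + 5,054 + 5,956 + 4,578 + 5,702 + 3,156 = 27,293
65+: 837
Youth dependency ratio = 18,187 / 27,293 × 100 = 66.6
Old-age dependency ratio = 837 / 27,293 × 100 = 3.1
Total dependency ratio = (18,187 + 837) / 27,293 × 100 = 19,024 / 27,293 × 100 = 69.7

Youth dependency ratio: 66.6
Old-age dependency ratio: 3.1
Total dependency ratio: 69.7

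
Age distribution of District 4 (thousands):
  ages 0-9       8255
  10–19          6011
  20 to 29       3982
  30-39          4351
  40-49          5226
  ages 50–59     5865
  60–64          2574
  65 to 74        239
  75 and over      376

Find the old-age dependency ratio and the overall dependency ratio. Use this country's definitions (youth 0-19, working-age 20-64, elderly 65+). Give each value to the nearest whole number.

0–19: 8255 + 6011 = 14266
20–64: 3982 + 4351 + 5226 + 5865 + 2574 = 21998
65+: 239 + 376 = 615
Old-age dependency ratio = 615 / 21998 × 100 = 3
Total dependency ratio = (14266 + 615) / 21998 × 100 = 14881 / 21998 × 100 = 68

Old-age dependency ratio: 3
Total dependency ratio: 68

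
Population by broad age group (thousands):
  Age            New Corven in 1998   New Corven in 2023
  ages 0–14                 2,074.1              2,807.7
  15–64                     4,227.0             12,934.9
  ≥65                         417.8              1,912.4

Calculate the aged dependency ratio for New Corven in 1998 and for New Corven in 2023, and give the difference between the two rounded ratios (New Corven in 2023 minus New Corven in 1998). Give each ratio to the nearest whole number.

New Corven in 1998: 417.8 / 4,227.0 × 100 = 10
New Corven in 2023: 1,912.4 / 12,934.9 × 100 = 15

New Corven in 1998: 10
New Corven in 2023: 15
Difference: +5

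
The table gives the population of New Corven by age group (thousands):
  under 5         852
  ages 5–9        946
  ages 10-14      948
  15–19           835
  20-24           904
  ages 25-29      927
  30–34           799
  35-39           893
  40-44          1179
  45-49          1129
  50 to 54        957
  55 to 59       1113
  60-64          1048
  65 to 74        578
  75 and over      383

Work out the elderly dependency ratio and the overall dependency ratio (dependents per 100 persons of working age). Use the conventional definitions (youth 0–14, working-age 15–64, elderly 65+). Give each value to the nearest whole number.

Old-age dependency ratio: 10
Total dependency ratio: 38

0–14: 852 + 946 + 948 = 2746
15–64: 835 + 904 + 927 + 799 + 893 + 1179 + 1129 + 957 + 1113 + 1048 = 9784
65+: 578 + 383 = 961
Old-age dependency ratio = 961 / 9784 × 100 = 10
Total dependency ratio = (2746 + 961) / 9784 × 100 = 3707 / 9784 × 100 = 38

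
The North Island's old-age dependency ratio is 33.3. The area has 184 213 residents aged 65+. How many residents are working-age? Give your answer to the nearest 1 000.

Old-age dependency ratio = elderly / working-age × 100
33.3 = 184 213 / W × 100
⇒ 553 000

Working-age: 553 000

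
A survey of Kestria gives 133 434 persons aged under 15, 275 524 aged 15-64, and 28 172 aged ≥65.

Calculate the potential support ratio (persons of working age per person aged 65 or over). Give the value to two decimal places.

Potential support ratio: 9.78

Potential support ratio = 275 524 / 28 172 = 9.78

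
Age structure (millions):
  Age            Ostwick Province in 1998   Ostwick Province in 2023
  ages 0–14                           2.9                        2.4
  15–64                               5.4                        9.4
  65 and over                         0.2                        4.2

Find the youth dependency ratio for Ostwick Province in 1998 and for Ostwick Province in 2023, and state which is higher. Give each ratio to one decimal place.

Ostwick Province in 1998: 2.9 / 5.4 × 100 = 53.7
Ostwick Province in 2023: 2.4 / 9.4 × 100 = 25.5

Ostwick Province in 1998: 53.7
Ostwick Province in 2023: 25.5
Higher: Ostwick Province in 1998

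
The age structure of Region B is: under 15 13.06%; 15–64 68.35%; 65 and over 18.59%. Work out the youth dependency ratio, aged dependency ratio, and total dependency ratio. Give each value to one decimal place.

Youth dependency ratio: 19.1
Old-age dependency ratio: 27.2
Total dependency ratio: 46.3

Youth dependency ratio = 13.06 / 68.35 × 100 = 19.1
Old-age dependency ratio = 18.59 / 68.35 × 100 = 27.2
Total dependency ratio = (13.06 + 18.59) / 68.35 × 100 = 31.65 / 68.35 × 100 = 46.3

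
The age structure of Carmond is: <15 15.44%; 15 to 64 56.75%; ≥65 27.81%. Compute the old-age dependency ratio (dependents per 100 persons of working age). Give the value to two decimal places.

Old-age dependency ratio: 49.00

Old-age dependency ratio = 27.81 / 56.75 × 100 = 49.00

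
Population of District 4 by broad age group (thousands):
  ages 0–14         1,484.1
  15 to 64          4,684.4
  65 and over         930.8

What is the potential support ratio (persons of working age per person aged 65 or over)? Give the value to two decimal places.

Potential support ratio = 4,684.4 / 930.8 = 5.03

Potential support ratio: 5.03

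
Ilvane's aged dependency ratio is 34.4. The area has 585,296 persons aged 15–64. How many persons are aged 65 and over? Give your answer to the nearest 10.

Old-age dependency ratio = elderly / working-age × 100
34.4 = E / 585,296 × 100
⇒ 201,340

Aged 65 and over: 201,340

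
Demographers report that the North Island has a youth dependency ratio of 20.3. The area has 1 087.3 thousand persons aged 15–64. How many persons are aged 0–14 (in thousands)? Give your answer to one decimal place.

Aged 0–14: 220.7

Youth dependency ratio = youth / working-age × 100
20.3 = Y / 1 087.3 × 100
⇒ 220.7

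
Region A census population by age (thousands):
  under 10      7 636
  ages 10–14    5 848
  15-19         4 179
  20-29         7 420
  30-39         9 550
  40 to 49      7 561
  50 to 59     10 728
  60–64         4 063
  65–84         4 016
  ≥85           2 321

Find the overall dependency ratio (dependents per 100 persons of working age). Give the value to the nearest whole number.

0–14: 7 636 + 5 848 = 13 484
15–64: 4 179 + 7 420 + 9 550 + 7 561 + 10 728 + 4 063 = 43 501
65+: 4 016 + 2 321 = 6 337
Total dependency ratio = (13 484 + 6 337) / 43 501 × 100 = 19 821 / 43 501 × 100 = 46

Total dependency ratio: 46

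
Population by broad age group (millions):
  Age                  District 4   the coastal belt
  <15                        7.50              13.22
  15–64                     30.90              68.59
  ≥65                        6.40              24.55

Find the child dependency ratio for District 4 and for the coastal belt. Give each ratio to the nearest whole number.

District 4: 24
the coastal belt: 19

District 4: 7.50 / 30.90 × 100 = 24
the coastal belt: 13.22 / 68.59 × 100 = 19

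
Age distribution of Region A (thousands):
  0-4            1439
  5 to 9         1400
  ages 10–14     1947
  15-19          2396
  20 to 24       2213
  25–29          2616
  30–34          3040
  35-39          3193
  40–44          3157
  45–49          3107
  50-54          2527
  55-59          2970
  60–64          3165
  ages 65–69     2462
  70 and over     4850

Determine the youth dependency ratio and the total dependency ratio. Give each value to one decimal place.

0–14: 1439 + 1400 + 1947 = 4786
15–64: 2396 + 2213 + 2616 + 3040 + 3193 + 3157 + 3107 + 2527 + 2970 + 3165 = 28384
65+: 2462 + 4850 = 7312
Youth dependency ratio = 4786 / 28384 × 100 = 16.9
Total dependency ratio = (4786 + 7312) / 28384 × 100 = 12098 / 28384 × 100 = 42.6

Youth dependency ratio: 16.9
Total dependency ratio: 42.6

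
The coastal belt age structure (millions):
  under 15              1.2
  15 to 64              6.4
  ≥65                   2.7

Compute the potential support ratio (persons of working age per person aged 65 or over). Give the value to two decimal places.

Potential support ratio = 6.4 / 2.7 = 2.37

Potential support ratio: 2.37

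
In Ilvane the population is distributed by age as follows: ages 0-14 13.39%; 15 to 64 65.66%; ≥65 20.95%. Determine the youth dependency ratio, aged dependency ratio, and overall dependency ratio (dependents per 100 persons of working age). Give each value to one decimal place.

Youth dependency ratio = 13.39 / 65.66 × 100 = 20.4
Old-age dependency ratio = 20.95 / 65.66 × 100 = 31.9
Total dependency ratio = (13.39 + 20.95) / 65.66 × 100 = 34.34 / 65.66 × 100 = 52.3

Youth dependency ratio: 20.4
Old-age dependency ratio: 31.9
Total dependency ratio: 52.3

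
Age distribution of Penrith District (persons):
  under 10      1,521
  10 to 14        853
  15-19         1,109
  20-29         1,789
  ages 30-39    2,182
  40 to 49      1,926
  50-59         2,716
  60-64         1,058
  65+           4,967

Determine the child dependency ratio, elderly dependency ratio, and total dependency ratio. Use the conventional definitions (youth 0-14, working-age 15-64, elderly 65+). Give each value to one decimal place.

0–14: 1,521 + 853 = 2,374
15–64: 1,109 + 1,789 + 2,182 + 1,926 + 2,716 + 1,058 = 10,780
65+: 4,967
Youth dependency ratio = 2,374 / 10,780 × 100 = 22.0
Old-age dependency ratio = 4,967 / 10,780 × 100 = 46.1
Total dependency ratio = (2,374 + 4,967) / 10,780 × 100 = 7,341 / 10,780 × 100 = 68.1

Youth dependency ratio: 22.0
Old-age dependency ratio: 46.1
Total dependency ratio: 68.1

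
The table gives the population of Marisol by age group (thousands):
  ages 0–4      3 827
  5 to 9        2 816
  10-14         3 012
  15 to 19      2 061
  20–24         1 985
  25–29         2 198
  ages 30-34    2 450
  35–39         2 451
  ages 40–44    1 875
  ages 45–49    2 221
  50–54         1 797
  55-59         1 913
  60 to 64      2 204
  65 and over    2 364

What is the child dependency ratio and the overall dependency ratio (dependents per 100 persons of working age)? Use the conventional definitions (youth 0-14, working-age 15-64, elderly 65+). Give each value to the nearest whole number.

0–14: 3 827 + 2 816 + 3 012 = 9 655
15–64: 2 061 + 1 985 + 2 198 + 2 450 + 2 451 + 1 875 + 2 221 + 1 797 + 1 913 + 2 204 = 21 155
65+: 2 364
Youth dependency ratio = 9 655 / 21 155 × 100 = 46
Total dependency ratio = (9 655 + 2 364) / 21 155 × 100 = 12 019 / 21 155 × 100 = 57

Youth dependency ratio: 46
Total dependency ratio: 57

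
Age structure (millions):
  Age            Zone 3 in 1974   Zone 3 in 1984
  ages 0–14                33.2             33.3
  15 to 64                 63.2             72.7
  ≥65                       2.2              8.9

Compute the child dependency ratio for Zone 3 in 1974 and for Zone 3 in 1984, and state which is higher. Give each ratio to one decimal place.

Zone 3 in 1974: 52.5
Zone 3 in 1984: 45.8
Higher: Zone 3 in 1974

Zone 3 in 1974: 33.2 / 63.2 × 100 = 52.5
Zone 3 in 1984: 33.3 / 72.7 × 100 = 45.8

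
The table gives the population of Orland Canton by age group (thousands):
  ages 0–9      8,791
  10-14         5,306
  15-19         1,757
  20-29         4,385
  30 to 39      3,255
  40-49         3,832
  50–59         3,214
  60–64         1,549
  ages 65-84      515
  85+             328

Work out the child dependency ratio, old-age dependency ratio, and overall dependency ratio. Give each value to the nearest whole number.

Youth dependency ratio: 78
Old-age dependency ratio: 5
Total dependency ratio: 83

0–14: 8,791 + 5,306 = 14,097
15–64: 1,757 + 4,385 + 3,255 + 3,832 + 3,214 + 1,549 = 17,992
65+: 515 + 328 = 843
Youth dependency ratio = 14,097 / 17,992 × 100 = 78
Old-age dependency ratio = 843 / 17,992 × 100 = 5
Total dependency ratio = (14,097 + 843) / 17,992 × 100 = 14,940 / 17,992 × 100 = 83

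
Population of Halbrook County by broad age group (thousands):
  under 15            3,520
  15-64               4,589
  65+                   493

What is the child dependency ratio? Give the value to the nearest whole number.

Youth dependency ratio = 3,520 / 4,589 × 100 = 77

Youth dependency ratio: 77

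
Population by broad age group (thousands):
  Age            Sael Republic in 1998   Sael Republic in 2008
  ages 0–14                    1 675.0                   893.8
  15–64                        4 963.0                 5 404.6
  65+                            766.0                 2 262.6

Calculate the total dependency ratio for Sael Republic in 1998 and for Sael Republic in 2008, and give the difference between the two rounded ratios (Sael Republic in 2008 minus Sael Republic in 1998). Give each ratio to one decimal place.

Sael Republic in 1998: 49.2
Sael Republic in 2008: 58.4
Difference: +9.2

Sael Republic in 1998: (1 675.0 + 766.0) / 4 963.0 × 100 = 2 441.0 / 4 963.0 × 100 = 49.2
Sael Republic in 2008: (893.8 + 2 262.6) / 5 404.6 × 100 = 3 156.4 / 5 404.6 × 100 = 58.4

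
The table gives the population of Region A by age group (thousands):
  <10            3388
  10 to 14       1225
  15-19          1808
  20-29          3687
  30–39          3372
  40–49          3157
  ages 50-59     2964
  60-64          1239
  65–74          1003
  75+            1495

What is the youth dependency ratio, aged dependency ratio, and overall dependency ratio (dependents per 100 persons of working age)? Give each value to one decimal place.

0–14: 3388 + 1225 = 4613
15–64: 1808 + 3687 + 3372 + 3157 + 2964 + 1239 = 16227
65+: 1003 + 1495 = 2498
Youth dependency ratio = 4613 / 16227 × 100 = 28.4
Old-age dependency ratio = 2498 / 16227 × 100 = 15.4
Total dependency ratio = (4613 + 2498) / 16227 × 100 = 7111 / 16227 × 100 = 43.8

Youth dependency ratio: 28.4
Old-age dependency ratio: 15.4
Total dependency ratio: 43.8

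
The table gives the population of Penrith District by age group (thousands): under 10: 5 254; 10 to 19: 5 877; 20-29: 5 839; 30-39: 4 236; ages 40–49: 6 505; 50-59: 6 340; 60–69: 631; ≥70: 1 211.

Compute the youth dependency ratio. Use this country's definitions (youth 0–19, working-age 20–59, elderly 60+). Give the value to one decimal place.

0–19: 5 254 + 5 877 = 11 131
20–59: 5 839 + 4 236 + 6 505 + 6 340 = 22 920
60+: 631 + 1 211 = 1 842
Youth dependency ratio = 11 131 / 22 920 × 100 = 48.6

Youth dependency ratio: 48.6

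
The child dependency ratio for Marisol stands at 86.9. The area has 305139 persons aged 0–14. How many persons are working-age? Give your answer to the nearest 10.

Working-age: 351140

Youth dependency ratio = youth / working-age × 100
86.9 = 305139 / W × 100
⇒ 351140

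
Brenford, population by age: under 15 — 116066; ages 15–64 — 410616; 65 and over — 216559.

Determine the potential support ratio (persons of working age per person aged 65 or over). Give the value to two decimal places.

Potential support ratio: 1.90

Potential support ratio = 410616 / 216559 = 1.90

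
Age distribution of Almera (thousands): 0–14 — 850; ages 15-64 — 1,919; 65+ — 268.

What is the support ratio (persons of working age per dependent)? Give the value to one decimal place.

Support ratio: 1.7

Support ratio = 1,919 / (850 + 268) = 1,919 / 1,118 = 1.7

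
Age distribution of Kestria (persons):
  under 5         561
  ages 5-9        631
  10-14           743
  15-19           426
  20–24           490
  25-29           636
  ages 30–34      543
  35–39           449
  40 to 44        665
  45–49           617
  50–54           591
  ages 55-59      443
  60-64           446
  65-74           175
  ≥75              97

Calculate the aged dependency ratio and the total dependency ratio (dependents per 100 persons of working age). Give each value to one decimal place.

Old-age dependency ratio: 5.1
Total dependency ratio: 41.6

0–14: 561 + 631 + 743 = 1935
15–64: 426 + 490 + 636 + 543 + 449 + 665 + 617 + 591 + 443 + 446 = 5306
65+: 175 + 97 = 272
Old-age dependency ratio = 272 / 5306 × 100 = 5.1
Total dependency ratio = (1935 + 272) / 5306 × 100 = 2207 / 5306 × 100 = 41.6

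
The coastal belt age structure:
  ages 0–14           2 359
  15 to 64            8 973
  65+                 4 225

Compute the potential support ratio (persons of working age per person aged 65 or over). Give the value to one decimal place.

Potential support ratio: 2.1

Potential support ratio = 8 973 / 4 225 = 2.1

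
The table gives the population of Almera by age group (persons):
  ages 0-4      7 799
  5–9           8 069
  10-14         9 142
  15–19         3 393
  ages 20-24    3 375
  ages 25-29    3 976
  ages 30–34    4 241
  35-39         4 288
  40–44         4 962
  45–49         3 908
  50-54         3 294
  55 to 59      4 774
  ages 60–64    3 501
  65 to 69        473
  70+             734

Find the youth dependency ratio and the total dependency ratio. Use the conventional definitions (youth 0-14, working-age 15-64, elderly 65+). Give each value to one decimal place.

Youth dependency ratio: 63.0
Total dependency ratio: 66.0

0–14: 7 799 + 8 069 + 9 142 = 25 010
15–64: 3 393 + 3 375 + 3 976 + 4 241 + 4 288 + 4 962 + 3 908 + 3 294 + 4 774 + 3 501 = 39 712
65+: 473 + 734 = 1 207
Youth dependency ratio = 25 010 / 39 712 × 100 = 63.0
Total dependency ratio = (25 010 + 1 207) / 39 712 × 100 = 26 217 / 39 712 × 100 = 66.0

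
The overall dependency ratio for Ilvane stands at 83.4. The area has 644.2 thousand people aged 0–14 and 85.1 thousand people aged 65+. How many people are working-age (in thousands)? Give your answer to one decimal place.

Total dependency ratio = (youth + elderly) / working-age × 100
83.4 = (644.2 + 85.1) / W × 100
⇒ 874.5

Working-age: 874.5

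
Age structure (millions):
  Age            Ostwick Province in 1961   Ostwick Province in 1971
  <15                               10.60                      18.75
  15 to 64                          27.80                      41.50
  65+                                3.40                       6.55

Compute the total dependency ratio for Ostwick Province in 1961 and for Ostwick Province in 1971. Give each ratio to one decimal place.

Ostwick Province in 1961: 50.4
Ostwick Province in 1971: 61.0

Ostwick Province in 1961: (10.60 + 3.40) / 27.80 × 100 = 14.00 / 27.80 × 100 = 50.4
Ostwick Province in 1971: (18.75 + 6.55) / 41.50 × 100 = 25.30 / 41.50 × 100 = 61.0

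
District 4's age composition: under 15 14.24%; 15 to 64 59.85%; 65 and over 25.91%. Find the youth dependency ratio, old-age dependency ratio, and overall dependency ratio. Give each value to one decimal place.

Youth dependency ratio = 14.24 / 59.85 × 100 = 23.8
Old-age dependency ratio = 25.91 / 59.85 × 100 = 43.3
Total dependency ratio = (14.24 + 25.91) / 59.85 × 100 = 40.15 / 59.85 × 100 = 67.1

Youth dependency ratio: 23.8
Old-age dependency ratio: 43.3
Total dependency ratio: 67.1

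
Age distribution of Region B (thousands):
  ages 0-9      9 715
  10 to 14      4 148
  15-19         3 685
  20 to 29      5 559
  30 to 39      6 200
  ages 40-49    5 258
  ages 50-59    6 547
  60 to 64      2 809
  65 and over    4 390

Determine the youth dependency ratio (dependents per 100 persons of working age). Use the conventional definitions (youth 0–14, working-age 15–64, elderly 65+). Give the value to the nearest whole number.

Youth dependency ratio: 46

0–14: 9 715 + 4 148 = 13 863
15–64: 3 685 + 5 559 + 6 200 + 5 258 + 6 547 + 2 809 = 30 058
65+: 4 390
Youth dependency ratio = 13 863 / 30 058 × 100 = 46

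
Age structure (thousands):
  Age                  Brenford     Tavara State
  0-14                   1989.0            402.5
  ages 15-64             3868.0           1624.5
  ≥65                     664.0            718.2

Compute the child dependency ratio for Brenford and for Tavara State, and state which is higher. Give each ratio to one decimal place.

Brenford: 51.4
Tavara State: 24.8
Higher: Brenford

Brenford: 1989.0 / 3868.0 × 100 = 51.4
Tavara State: 402.5 / 1624.5 × 100 = 24.8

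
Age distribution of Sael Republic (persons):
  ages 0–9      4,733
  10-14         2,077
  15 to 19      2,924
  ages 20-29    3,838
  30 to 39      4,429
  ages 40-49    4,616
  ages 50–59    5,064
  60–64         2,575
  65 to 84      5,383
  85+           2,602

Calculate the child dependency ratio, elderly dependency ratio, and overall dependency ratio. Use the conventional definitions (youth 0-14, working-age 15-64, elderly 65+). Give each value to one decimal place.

Youth dependency ratio: 29.0
Old-age dependency ratio: 34.1
Total dependency ratio: 63.1

0–14: 4,733 + 2,077 = 6,810
15–64: 2,924 + 3,838 + 4,429 + 4,616 + 5,064 + 2,575 = 23,446
65+: 5,383 + 2,602 = 7,985
Youth dependency ratio = 6,810 / 23,446 × 100 = 29.0
Old-age dependency ratio = 7,985 / 23,446 × 100 = 34.1
Total dependency ratio = (6,810 + 7,985) / 23,446 × 100 = 14,795 / 23,446 × 100 = 63.1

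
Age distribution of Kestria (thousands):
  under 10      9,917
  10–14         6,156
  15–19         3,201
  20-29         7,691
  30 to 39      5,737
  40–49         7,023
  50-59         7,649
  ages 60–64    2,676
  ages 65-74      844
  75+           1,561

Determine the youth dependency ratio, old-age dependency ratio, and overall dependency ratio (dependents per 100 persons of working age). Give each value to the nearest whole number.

0–14: 9,917 + 6,156 = 16,073
15–64: 3,201 + 7,691 + 5,737 + 7,023 + 7,649 + 2,676 = 33,977
65+: 844 + 1,561 = 2,405
Youth dependency ratio = 16,073 / 33,977 × 100 = 47
Old-age dependency ratio = 2,405 / 33,977 × 100 = 7
Total dependency ratio = (16,073 + 2,405) / 33,977 × 100 = 18,478 / 33,977 × 100 = 54

Youth dependency ratio: 47
Old-age dependency ratio: 7
Total dependency ratio: 54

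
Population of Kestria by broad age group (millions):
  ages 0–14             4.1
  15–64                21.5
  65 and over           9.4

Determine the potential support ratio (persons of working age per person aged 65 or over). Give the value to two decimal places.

Potential support ratio = 21.5 / 9.4 = 2.29

Potential support ratio: 2.29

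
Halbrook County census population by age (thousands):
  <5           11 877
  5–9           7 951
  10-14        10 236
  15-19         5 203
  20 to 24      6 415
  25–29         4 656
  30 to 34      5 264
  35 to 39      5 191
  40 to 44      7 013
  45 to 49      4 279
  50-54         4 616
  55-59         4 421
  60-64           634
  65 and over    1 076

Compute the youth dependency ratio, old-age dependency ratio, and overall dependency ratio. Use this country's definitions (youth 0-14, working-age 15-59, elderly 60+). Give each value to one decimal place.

0–14: 11 877 + 7 951 + 10 236 = 30 064
15–59: 5 203 + 6 415 + 4 656 + 5 264 + 5 191 + 7 013 + 4 279 + 4 616 + 4 421 = 47 058
60+: 634 + 1 076 = 1 710
Youth dependency ratio = 30 064 / 47 058 × 100 = 63.9
Old-age dependency ratio = 1 710 / 47 058 × 100 = 3.6
Total dependency ratio = (30 064 + 1 710) / 47 058 × 100 = 31 774 / 47 058 × 100 = 67.5

Youth dependency ratio: 63.9
Old-age dependency ratio: 3.6
Total dependency ratio: 67.5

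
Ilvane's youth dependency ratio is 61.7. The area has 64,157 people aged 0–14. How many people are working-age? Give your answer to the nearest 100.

Working-age: 104,000

Youth dependency ratio = youth / working-age × 100
61.7 = 64,157 / W × 100
⇒ 104,000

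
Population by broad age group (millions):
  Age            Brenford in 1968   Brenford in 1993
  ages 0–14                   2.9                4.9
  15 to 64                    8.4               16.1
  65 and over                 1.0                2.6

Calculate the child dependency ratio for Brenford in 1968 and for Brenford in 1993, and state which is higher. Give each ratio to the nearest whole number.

Brenford in 1968: 2.9 / 8.4 × 100 = 35
Brenford in 1993: 4.9 / 16.1 × 100 = 30

Brenford in 1968: 35
Brenford in 1993: 30
Higher: Brenford in 1968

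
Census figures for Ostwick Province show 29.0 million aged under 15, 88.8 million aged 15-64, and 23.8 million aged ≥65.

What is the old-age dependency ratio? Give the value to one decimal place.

Old-age dependency ratio = 23.8 / 88.8 × 100 = 26.8

Old-age dependency ratio: 26.8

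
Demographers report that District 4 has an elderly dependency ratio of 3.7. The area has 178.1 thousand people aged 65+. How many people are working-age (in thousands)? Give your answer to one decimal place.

Working-age: 4,813.5

Old-age dependency ratio = elderly / working-age × 100
3.7 = 178.1 / W × 100
⇒ 4,813.5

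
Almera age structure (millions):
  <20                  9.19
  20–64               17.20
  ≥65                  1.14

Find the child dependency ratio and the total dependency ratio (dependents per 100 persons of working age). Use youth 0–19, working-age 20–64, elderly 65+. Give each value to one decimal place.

Youth dependency ratio = 9.19 / 17.20 × 100 = 53.4
Total dependency ratio = (9.19 + 1.14) / 17.20 × 100 = 10.33 / 17.20 × 100 = 60.1

Youth dependency ratio: 53.4
Total dependency ratio: 60.1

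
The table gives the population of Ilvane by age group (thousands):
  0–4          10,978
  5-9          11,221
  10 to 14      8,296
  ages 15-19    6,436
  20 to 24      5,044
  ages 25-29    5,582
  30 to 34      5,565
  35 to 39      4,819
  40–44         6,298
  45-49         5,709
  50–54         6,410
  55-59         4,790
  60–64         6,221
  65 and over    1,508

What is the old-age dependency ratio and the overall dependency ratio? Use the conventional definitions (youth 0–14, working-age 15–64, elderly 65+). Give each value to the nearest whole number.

Old-age dependency ratio: 3
Total dependency ratio: 56

0–14: 10,978 + 11,221 + 8,296 = 30,495
15–64: 6,436 + 5,044 + 5,582 + 5,565 + 4,819 + 6,298 + 5,709 + 6,410 + 4,790 + 6,221 = 56,874
65+: 1,508
Old-age dependency ratio = 1,508 / 56,874 × 100 = 3
Total dependency ratio = (30,495 + 1,508) / 56,874 × 100 = 32,003 / 56,874 × 100 = 56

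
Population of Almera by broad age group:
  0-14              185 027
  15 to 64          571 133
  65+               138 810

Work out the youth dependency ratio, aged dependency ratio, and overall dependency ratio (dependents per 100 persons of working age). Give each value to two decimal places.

Youth dependency ratio: 32.40
Old-age dependency ratio: 24.30
Total dependency ratio: 56.70

Youth dependency ratio = 185 027 / 571 133 × 100 = 32.40
Old-age dependency ratio = 138 810 / 571 133 × 100 = 24.30
Total dependency ratio = (185 027 + 138 810) / 571 133 × 100 = 323 837 / 571 133 × 100 = 56.70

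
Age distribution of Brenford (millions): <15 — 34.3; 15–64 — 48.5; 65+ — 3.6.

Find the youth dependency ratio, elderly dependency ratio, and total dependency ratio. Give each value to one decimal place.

Youth dependency ratio = 34.3 / 48.5 × 100 = 70.7
Old-age dependency ratio = 3.6 / 48.5 × 100 = 7.4
Total dependency ratio = (34.3 + 3.6) / 48.5 × 100 = 37.9 / 48.5 × 100 = 78.1

Youth dependency ratio: 70.7
Old-age dependency ratio: 7.4
Total dependency ratio: 78.1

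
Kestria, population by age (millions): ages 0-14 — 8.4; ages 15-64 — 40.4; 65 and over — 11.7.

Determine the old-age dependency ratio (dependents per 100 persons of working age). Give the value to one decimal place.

Old-age dependency ratio: 29.0

Old-age dependency ratio = 11.7 / 40.4 × 100 = 29.0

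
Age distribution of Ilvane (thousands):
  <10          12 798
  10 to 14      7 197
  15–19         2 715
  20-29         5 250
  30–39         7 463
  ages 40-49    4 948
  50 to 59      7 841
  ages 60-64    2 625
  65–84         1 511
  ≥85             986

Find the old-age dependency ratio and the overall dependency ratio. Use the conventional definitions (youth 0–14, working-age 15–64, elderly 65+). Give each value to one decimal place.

Old-age dependency ratio: 8.1
Total dependency ratio: 72.9

0–14: 12 798 + 7 197 = 19 995
15–64: 2 715 + 5 250 + 7 463 + 4 948 + 7 841 + 2 625 = 30 842
65+: 1 511 + 986 = 2 497
Old-age dependency ratio = 2 497 / 30 842 × 100 = 8.1
Total dependency ratio = (19 995 + 2 497) / 30 842 × 100 = 22 492 / 30 842 × 100 = 72.9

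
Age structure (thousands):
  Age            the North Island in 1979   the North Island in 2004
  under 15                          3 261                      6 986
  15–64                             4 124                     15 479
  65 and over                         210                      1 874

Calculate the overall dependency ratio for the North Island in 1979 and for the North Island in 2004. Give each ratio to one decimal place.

the North Island in 1979: 84.2
the North Island in 2004: 57.2

the North Island in 1979: (3 261 + 210) / 4 124 × 100 = 3 471 / 4 124 × 100 = 84.2
the North Island in 2004: (6 986 + 1 874) / 15 479 × 100 = 8 860 / 15 479 × 100 = 57.2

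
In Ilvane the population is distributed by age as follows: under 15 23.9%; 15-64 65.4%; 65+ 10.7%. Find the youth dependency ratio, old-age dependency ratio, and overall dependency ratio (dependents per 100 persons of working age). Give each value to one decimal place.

Youth dependency ratio = 23.9 / 65.4 × 100 = 36.5
Old-age dependency ratio = 10.7 / 65.4 × 100 = 16.4
Total dependency ratio = (23.9 + 10.7) / 65.4 × 100 = 34.6 / 65.4 × 100 = 52.9

Youth dependency ratio: 36.5
Old-age dependency ratio: 16.4
Total dependency ratio: 52.9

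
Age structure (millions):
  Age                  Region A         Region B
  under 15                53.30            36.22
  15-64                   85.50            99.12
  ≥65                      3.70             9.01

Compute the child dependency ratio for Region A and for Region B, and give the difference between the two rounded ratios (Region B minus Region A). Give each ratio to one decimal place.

Region A: 53.30 / 85.50 × 100 = 62.3
Region B: 36.22 / 99.12 × 100 = 36.5

Region A: 62.3
Region B: 36.5
Difference: -25.8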